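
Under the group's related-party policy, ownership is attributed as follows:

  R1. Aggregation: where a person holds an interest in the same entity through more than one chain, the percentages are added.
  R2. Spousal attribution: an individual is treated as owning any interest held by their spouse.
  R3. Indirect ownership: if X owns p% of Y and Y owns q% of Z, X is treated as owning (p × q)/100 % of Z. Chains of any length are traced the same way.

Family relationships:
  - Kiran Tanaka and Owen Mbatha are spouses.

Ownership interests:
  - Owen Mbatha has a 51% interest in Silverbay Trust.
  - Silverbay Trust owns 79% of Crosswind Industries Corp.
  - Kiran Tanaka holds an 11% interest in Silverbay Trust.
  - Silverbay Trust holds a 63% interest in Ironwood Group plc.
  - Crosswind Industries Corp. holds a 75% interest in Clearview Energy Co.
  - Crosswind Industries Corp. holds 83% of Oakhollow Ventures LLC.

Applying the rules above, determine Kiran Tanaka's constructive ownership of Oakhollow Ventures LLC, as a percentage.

40.6534%

By spousal attribution (R2), Kiran Tanaka is treated as also owning Owen Mbatha's interest in Silverbay Trust, giving 11% + 51% = 62%.
Chain via Silverbay Trust → Crosswind Industries Corp. (R3): 62% × 79% × 83% = 40.6534% of Oakhollow Ventures LLC.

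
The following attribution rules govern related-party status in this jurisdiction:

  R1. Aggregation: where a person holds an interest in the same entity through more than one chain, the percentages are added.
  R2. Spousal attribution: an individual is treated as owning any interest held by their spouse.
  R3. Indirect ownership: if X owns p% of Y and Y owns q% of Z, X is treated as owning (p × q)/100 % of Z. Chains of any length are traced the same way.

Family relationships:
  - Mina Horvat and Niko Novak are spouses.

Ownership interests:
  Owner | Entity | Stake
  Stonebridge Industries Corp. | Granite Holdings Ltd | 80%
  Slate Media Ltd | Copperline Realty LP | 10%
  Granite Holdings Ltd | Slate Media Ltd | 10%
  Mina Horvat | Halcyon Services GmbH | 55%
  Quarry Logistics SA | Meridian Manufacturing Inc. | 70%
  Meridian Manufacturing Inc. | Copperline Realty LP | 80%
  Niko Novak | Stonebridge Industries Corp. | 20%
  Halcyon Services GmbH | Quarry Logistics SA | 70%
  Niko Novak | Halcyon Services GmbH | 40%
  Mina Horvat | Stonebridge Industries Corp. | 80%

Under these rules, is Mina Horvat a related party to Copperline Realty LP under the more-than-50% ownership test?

No

By spousal attribution (R2), Mina Horvat is treated as also owning Niko Novak's interest in Stonebridge Industries Corp, giving 80% + 20% = 100%.
By spousal attribution (R2), Mina Horvat is treated as also owning Niko Novak's interest in Halcyon Services GmbH, giving 55% + 40% = 95%.
Chain via Stonebridge Industries Corp. → Granite Holdings Ltd → Slate Media Ltd (R3): 100% × 80% × 10% × 10% = 0.8% of Copperline Realty LP.
Chain via Halcyon Services GmbH → Quarry Logistics SA → Meridian Manufacturing Inc. (R3): 95% × 70% × 70% × 80% = 37.24% of Copperline Realty LP.
Aggregating (R1): 0.8% + 37.24% = 38.04%.
38.04% does not exceed the 50% threshold, so Mina is not a related party to Copperline Realty LP.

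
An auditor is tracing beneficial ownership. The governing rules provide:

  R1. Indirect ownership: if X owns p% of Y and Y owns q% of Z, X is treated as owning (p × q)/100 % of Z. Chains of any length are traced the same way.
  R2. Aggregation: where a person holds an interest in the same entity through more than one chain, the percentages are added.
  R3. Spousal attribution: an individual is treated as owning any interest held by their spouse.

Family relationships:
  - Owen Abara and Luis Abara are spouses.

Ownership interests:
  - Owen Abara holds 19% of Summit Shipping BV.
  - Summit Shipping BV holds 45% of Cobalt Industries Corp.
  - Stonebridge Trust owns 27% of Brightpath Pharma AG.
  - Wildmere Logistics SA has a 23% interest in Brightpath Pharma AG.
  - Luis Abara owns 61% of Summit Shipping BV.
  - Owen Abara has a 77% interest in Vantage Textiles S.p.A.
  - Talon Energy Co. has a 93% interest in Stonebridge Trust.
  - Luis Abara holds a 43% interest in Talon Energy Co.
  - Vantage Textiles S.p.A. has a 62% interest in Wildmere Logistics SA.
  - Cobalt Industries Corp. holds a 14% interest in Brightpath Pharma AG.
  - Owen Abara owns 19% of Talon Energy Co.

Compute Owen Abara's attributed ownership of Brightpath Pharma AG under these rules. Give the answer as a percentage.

By spousal attribution (R3), Owen Abara is treated as also owning Luis Abara's interest in Talon Energy Co, giving 19% + 43% = 62%.
By spousal attribution (R3), Owen Abara is treated as also owning Luis Abara's interest in Summit Shipping BV, giving 19% + 61% = 80%.
Chain via Vantage Textiles S.p.A. → Wildmere Logistics SA (R1): 77% × 62% × 23% = 10.9802% of Brightpath Pharma AG.
Chain via Talon Energy Co. → Stonebridge Trust (R1): 62% × 93% × 27% = 15.5682% of Brightpath Pharma AG.
Chain via Summit Shipping BV → Cobalt Industries Corp. (R1): 80% × 45% × 14% = 5.04% of Brightpath Pharma AG.
Aggregating (R2): 10.9802% + 15.5682% + 5.04% = 31.5884%.

31.5884%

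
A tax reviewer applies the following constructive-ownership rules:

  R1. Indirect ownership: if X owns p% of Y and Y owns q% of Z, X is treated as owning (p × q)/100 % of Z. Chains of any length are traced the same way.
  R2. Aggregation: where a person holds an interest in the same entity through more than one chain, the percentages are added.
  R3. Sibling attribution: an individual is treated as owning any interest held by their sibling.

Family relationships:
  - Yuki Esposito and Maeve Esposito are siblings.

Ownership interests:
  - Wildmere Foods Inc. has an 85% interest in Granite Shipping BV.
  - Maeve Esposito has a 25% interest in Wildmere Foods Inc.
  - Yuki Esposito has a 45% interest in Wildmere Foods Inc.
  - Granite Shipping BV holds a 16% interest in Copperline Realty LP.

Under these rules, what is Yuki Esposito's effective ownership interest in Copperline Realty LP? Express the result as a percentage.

9.52%

By sibling attribution (R3), Yuki Esposito is treated as also owning Maeve Esposito's interest in Wildmere Foods Inc, giving 45% + 25% = 70%.
Chain via Wildmere Foods Inc. → Granite Shipping BV (R1): 70% × 85% × 16% = 9.52% of Copperline Realty LP.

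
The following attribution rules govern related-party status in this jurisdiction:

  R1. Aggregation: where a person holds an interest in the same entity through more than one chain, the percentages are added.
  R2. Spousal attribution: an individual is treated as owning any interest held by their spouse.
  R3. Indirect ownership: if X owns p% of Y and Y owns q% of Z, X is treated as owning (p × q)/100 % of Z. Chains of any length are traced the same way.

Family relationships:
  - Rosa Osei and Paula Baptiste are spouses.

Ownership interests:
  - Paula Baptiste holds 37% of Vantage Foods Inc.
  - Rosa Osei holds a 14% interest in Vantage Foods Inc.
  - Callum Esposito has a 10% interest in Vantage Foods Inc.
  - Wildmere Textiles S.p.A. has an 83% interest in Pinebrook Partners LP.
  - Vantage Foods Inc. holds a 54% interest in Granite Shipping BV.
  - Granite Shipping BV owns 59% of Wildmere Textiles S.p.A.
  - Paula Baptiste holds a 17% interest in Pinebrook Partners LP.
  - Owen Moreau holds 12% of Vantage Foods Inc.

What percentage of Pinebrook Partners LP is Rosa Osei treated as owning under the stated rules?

30.486338%

By spousal attribution (R2), Rosa Osei is treated as also owning Paula Baptiste's interest in Vantage Foods Inc, giving 14% + 37% = 51%.
By spousal attribution (R2), Rosa Osei is treated as owning Paula Baptiste's 17% interest in Pinebrook Partners LP.
Chain via Vantage Foods Inc. → Granite Shipping BV → Wildmere Textiles S.p.A. (R3): 51% × 54% × 59% × 83% = 13.486338% of Pinebrook Partners LP.
Direct interest in Pinebrook Partners LP: 17%.
Aggregating (R1): 13.486338% + 17% = 30.486338%.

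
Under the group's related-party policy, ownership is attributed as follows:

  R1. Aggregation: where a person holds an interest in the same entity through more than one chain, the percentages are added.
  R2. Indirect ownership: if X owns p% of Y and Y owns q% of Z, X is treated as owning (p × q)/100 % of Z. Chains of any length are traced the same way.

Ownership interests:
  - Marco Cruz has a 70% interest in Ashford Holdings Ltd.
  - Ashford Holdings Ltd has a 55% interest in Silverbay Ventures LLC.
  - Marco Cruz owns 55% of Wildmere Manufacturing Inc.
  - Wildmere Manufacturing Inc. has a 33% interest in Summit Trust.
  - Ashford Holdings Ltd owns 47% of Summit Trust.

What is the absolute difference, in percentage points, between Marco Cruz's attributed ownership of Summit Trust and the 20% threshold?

Chain via Wildmere Manufacturing Inc. (R2): 55% × 33% = 18.15% of Summit Trust.
Chain via Ashford Holdings Ltd (R2): 70% × 47% = 32.9% of Summit Trust.
Aggregating (R1): 18.15% + 32.9% = 51.05%.
51.05% exceeds the 20% threshold by 31.05 percentage points.

31.05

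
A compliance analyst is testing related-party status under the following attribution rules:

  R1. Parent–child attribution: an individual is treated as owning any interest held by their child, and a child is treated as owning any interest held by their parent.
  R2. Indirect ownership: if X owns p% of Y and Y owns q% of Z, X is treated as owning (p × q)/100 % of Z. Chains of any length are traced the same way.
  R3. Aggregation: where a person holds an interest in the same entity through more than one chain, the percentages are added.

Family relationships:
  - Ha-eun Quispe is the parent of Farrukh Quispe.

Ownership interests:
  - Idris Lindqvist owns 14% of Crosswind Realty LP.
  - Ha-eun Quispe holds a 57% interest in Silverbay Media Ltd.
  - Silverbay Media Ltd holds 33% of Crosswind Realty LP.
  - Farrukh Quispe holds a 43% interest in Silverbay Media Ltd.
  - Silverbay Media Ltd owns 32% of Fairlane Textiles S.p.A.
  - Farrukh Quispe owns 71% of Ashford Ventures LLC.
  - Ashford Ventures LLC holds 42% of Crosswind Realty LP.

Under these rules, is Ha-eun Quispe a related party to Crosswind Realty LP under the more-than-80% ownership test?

By parent–child attribution (R1), Ha-eun Quispe is treated as also owning Farrukh Quispe's interest in Silverbay Media Ltd, giving 57% + 43% = 100%.
By parent–child attribution (R1), Ha-eun Quispe is treated as owning Farrukh Quispe's 71% interest in Ashford Ventures LLC.
Chain via Silverbay Media Ltd (R2): 100% × 33% = 33% of Crosswind Realty LP.
Chain via Ashford Ventures LLC (R2): 71% × 42% = 29.82% of Crosswind Realty LP.
Aggregating (R3): 33% + 29.82% = 62.82%.
62.82% does not exceed the 80% threshold, so Ha-eun is not a related party to Crosswind Realty LP.

No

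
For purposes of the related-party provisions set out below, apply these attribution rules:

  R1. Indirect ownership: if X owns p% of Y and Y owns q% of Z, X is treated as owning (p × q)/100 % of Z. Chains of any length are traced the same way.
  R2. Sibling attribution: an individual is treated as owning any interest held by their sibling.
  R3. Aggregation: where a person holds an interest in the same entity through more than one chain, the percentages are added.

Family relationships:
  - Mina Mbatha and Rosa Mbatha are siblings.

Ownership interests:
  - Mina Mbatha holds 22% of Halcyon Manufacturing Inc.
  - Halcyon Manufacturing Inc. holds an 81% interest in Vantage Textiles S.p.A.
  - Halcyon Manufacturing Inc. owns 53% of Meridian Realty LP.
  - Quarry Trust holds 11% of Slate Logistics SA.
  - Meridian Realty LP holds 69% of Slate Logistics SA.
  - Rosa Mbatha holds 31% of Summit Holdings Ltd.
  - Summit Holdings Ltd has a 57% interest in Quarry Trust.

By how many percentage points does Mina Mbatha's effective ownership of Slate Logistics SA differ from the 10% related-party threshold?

By sibling attribution (R2), Mina Mbatha is treated as owning Rosa Mbatha's 31% interest in Summit Holdings Ltd.
Chain via Halcyon Manufacturing Inc. → Meridian Realty LP (R1): 22% × 53% × 69% = 8.0454% of Slate Logistics SA.
Chain via Summit Holdings Ltd → Quarry Trust (R1): 31% × 57% × 11% = 1.9437% of Slate Logistics SA.
Aggregating (R3): 8.0454% + 1.9437% = 9.9891%.
9.9891% falls short of the 10% threshold by 0.0109 percentage points.

0.0109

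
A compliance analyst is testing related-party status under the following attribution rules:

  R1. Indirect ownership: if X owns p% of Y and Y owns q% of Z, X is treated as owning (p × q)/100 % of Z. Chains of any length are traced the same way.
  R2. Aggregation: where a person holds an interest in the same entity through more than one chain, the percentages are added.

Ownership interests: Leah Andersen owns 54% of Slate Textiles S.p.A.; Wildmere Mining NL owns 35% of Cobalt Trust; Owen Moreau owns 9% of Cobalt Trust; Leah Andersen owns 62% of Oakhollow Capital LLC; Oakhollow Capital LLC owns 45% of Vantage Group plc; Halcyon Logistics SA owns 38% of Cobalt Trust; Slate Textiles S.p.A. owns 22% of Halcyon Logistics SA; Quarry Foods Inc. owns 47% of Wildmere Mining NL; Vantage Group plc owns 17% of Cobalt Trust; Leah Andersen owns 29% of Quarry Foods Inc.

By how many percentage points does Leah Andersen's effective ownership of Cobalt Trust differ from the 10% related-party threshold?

4.0279

Chain via Oakhollow Capital LLC → Vantage Group plc (R1): 62% × 45% × 17% = 4.743% of Cobalt Trust.
Chain via Slate Textiles S.p.A. → Halcyon Logistics SA (R1): 54% × 22% × 38% = 4.5144% of Cobalt Trust.
Chain via Quarry Foods Inc. → Wildmere Mining NL (R1): 29% × 47% × 35% = 4.7705% of Cobalt Trust.
Aggregating (R2): 4.743% + 4.5144% + 4.7705% = 14.0279%.
14.0279% exceeds the 10% threshold by 4.0279 percentage points.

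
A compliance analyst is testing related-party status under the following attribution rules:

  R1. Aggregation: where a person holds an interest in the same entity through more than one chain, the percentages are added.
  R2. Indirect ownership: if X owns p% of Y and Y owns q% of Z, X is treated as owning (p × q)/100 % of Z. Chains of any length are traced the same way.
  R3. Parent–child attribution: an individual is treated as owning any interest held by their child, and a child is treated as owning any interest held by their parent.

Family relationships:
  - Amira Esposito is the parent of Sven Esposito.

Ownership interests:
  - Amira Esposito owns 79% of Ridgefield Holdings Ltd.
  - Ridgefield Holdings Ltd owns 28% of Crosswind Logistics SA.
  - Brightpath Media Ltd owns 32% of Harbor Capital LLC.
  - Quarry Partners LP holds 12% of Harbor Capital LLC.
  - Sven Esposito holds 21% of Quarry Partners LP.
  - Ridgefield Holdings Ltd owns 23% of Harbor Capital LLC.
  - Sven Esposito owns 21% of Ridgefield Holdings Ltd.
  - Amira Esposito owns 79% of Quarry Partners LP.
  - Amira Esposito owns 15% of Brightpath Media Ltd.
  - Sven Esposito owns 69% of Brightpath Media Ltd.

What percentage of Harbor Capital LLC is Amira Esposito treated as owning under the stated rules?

By parent–child attribution (R3), Amira Esposito is treated as also owning Sven Esposito's interest in Quarry Partners LP, giving 79% + 21% = 100%.
By parent–child attribution (R3), Amira Esposito is treated as also owning Sven Esposito's interest in Brightpath Media Ltd, giving 15% + 69% = 84%.
By parent–child attribution (R3), Amira Esposito is treated as also owning Sven Esposito's interest in Ridgefield Holdings Ltd, giving 79% + 21% = 100%.
Chain via Quarry Partners LP (R2): 100% × 12% = 12% of Harbor Capital LLC.
Chain via Brightpath Media Ltd (R2): 84% × 32% = 26.88% of Harbor Capital LLC.
Chain via Ridgefield Holdings Ltd (R2): 100% × 23% = 23% of Harbor Capital LLC.
Aggregating (R1): 12% + 26.88% + 23% = 61.88%.

61.88%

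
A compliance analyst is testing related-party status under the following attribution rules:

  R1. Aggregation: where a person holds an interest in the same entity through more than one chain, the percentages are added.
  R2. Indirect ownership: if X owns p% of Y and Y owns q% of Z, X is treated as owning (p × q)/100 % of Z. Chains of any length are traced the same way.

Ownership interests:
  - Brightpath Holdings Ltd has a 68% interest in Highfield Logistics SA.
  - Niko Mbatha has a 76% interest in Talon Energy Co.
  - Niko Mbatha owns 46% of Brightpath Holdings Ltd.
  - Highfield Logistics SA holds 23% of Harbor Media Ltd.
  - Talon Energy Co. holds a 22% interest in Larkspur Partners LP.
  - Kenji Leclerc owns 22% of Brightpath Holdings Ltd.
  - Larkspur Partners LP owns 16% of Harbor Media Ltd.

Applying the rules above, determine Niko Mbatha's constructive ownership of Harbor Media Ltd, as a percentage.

9.8696%

Chain via Brightpath Holdings Ltd → Highfield Logistics SA (R2): 46% × 68% × 23% = 7.1944% of Harbor Media Ltd.
Chain via Talon Energy Co. → Larkspur Partners LP (R2): 76% × 22% × 16% = 2.6752% of Harbor Media Ltd.
Aggregating (R1): 7.1944% + 2.6752% = 9.8696%.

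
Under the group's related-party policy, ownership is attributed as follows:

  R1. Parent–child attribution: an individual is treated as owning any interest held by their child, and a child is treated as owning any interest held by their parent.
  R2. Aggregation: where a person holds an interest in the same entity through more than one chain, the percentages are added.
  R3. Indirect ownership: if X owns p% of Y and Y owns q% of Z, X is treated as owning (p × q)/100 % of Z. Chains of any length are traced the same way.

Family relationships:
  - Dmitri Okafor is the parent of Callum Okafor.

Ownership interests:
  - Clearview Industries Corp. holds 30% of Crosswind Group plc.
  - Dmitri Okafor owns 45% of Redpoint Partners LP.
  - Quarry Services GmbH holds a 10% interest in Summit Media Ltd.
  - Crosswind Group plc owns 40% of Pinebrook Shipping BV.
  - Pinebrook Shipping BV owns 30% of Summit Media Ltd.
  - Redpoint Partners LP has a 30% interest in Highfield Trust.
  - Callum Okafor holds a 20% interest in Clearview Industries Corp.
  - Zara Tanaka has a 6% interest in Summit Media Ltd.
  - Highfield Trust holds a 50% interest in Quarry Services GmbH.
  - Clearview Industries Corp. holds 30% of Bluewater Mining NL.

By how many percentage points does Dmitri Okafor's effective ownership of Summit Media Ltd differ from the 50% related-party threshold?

48.605

By parent–child attribution (R1), Dmitri Okafor is treated as owning Callum Okafor's 20% interest in Clearview Industries Corp.
Chain via Redpoint Partners LP → Highfield Trust → Quarry Services GmbH (R3): 45% × 30% × 50% × 10% = 0.675% of Summit Media Ltd.
Chain via Clearview Industries Corp. → Crosswind Group plc → Pinebrook Shipping BV (R3): 20% × 30% × 40% × 30% = 0.72% of Summit Media Ltd.
Aggregating (R2): 0.675% + 0.72% = 1.395%.
1.395% falls short of the 50% threshold by 48.605 percentage points.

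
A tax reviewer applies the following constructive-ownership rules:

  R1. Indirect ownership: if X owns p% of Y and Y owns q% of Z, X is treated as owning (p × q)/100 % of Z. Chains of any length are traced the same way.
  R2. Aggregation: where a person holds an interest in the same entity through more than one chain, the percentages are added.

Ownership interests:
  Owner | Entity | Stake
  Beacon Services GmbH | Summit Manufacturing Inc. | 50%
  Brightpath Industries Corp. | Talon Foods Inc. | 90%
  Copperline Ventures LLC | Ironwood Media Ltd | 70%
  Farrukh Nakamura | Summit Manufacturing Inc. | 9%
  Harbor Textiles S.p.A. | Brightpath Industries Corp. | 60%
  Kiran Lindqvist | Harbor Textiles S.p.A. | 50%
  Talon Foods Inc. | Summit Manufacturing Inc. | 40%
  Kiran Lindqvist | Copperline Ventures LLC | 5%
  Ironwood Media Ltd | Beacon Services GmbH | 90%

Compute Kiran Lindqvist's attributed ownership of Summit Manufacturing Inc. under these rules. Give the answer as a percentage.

12.375%

Chain via Copperline Ventures LLC → Ironwood Media Ltd → Beacon Services GmbH (R1): 5% × 70% × 90% × 50% = 1.575% of Summit Manufacturing Inc.
Chain via Harbor Textiles S.p.A. → Brightpath Industries Corp. → Talon Foods Inc. (R1): 50% × 60% × 90% × 40% = 10.8% of Summit Manufacturing Inc.
Aggregating (R2): 1.575% + 10.8% = 12.375%.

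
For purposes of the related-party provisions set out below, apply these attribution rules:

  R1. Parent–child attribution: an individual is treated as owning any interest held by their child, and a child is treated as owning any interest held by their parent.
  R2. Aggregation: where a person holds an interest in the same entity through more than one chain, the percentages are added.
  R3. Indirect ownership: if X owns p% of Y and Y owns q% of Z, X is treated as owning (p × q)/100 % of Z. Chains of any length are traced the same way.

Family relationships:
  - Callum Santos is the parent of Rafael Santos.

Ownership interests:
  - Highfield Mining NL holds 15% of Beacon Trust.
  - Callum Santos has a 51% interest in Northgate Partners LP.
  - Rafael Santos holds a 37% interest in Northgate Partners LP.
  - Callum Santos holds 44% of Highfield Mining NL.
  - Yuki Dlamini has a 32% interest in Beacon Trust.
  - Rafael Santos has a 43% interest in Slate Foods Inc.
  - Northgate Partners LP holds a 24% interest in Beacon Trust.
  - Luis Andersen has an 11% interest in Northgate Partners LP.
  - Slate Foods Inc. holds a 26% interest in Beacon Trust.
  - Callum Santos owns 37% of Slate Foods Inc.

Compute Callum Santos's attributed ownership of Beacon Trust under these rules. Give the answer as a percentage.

By parent–child attribution (R1), Callum Santos is treated as also owning Rafael Santos's interest in Slate Foods Inc, giving 37% + 43% = 80%.
By parent–child attribution (R1), Callum Santos is treated as also owning Rafael Santos's interest in Northgate Partners LP, giving 51% + 37% = 88%.
Chain via Highfield Mining NL (R3): 44% × 15% = 6.6% of Beacon Trust.
Chain via Slate Foods Inc. (R3): 80% × 26% = 20.8% of Beacon Trust.
Chain via Northgate Partners LP (R3): 88% × 24% = 21.12% of Beacon Trust.
Aggregating (R2): 6.6% + 20.8% + 21.12% = 48.52%.

48.52%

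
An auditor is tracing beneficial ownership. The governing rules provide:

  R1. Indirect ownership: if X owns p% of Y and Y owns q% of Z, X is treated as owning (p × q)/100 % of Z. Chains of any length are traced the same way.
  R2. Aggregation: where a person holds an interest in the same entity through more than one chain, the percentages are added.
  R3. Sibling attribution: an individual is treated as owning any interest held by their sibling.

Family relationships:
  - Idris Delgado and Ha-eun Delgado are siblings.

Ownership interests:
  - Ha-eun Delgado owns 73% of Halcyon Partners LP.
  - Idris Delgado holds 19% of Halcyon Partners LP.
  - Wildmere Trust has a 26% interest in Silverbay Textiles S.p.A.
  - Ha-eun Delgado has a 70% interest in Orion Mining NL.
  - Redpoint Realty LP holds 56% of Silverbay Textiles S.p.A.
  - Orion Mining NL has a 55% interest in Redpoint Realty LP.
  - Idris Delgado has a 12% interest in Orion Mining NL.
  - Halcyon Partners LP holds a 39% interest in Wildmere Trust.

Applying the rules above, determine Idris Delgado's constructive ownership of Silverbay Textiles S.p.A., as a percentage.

By sibling attribution (R3), Idris Delgado is treated as also owning Ha-eun Delgado's interest in Halcyon Partners LP, giving 19% + 73% = 92%.
By sibling attribution (R3), Idris Delgado is treated as also owning Ha-eun Delgado's interest in Orion Mining NL, giving 12% + 70% = 82%.
Chain via Halcyon Partners LP → Wildmere Trust (R1): 92% × 39% × 26% = 9.3288% of Silverbay Textiles S.p.A.
Chain via Orion Mining NL → Redpoint Realty LP (R1): 82% × 55% × 56% = 25.256% of Silverbay Textiles S.p.A.
Aggregating (R2): 9.3288% + 25.256% = 34.5848%.

34.5848%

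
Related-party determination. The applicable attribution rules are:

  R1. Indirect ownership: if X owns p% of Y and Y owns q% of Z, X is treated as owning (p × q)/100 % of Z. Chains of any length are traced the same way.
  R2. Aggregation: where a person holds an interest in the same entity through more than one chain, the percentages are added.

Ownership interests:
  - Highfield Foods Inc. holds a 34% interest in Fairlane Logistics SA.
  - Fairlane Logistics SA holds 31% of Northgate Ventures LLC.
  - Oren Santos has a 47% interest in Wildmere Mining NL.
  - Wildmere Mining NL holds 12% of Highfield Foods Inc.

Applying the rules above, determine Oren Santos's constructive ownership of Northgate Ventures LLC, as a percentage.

Chain via Wildmere Mining NL → Highfield Foods Inc. → Fairlane Logistics SA (R1): 47% × 12% × 34% × 31% = 0.594456% of Northgate Ventures LLC.

0.594456%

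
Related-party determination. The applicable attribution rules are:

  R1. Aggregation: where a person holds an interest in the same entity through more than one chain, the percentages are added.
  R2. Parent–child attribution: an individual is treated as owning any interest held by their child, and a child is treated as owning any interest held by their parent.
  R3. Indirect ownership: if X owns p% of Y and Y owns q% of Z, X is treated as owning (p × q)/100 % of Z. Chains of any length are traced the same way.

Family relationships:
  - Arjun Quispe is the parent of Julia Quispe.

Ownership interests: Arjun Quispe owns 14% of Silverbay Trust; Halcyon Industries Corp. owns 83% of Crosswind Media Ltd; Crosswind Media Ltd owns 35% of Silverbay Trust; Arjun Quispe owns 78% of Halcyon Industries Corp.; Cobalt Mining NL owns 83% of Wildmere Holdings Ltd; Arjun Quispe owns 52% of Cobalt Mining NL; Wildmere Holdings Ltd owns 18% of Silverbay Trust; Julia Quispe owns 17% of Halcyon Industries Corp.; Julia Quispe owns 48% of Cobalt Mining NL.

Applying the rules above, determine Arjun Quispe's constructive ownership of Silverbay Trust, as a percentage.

56.5375%

By parent–child attribution (R2), Arjun Quispe is treated as also owning Julia Quispe's interest in Halcyon Industries Corp, giving 78% + 17% = 95%.
By parent–child attribution (R2), Arjun Quispe is treated as also owning Julia Quispe's interest in Cobalt Mining NL, giving 52% + 48% = 100%.
Chain via Halcyon Industries Corp. → Crosswind Media Ltd (R3): 95% × 83% × 35% = 27.5975% of Silverbay Trust.
Chain via Cobalt Mining NL → Wildmere Holdings Ltd (R3): 100% × 83% × 18% = 14.94% of Silverbay Trust.
Direct interest in Silverbay Trust: 14%.
Aggregating (R1): 27.5975% + 14.94% + 14% = 56.5375%.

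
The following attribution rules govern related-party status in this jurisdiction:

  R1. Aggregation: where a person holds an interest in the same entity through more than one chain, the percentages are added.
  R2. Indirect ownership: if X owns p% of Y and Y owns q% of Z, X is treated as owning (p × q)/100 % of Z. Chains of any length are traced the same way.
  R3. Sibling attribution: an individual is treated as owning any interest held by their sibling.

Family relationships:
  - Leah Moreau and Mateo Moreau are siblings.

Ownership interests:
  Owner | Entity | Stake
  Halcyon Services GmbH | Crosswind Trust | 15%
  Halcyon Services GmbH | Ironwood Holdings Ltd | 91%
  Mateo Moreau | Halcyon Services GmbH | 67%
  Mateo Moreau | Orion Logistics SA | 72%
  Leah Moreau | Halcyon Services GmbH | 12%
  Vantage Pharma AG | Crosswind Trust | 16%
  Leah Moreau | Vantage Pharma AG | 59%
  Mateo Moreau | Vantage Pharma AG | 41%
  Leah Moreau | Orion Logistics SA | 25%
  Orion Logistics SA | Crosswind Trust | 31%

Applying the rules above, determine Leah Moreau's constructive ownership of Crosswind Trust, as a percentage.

By sibling attribution (R3), Leah Moreau is treated as also owning Mateo Moreau's interest in Vantage Pharma AG, giving 59% + 41% = 100%.
By sibling attribution (R3), Leah Moreau is treated as also owning Mateo Moreau's interest in Orion Logistics SA, giving 25% + 72% = 97%.
By sibling attribution (R3), Leah Moreau is treated as also owning Mateo Moreau's interest in Halcyon Services GmbH, giving 12% + 67% = 79%.
Chain via Vantage Pharma AG (R2): 100% × 16% = 16% of Crosswind Trust.
Chain via Orion Logistics SA (R2): 97% × 31% = 30.07% of Crosswind Trust.
Chain via Halcyon Services GmbH (R2): 79% × 15% = 11.85% of Crosswind Trust.
Aggregating (R1): 16% + 30.07% + 11.85% = 57.92%.

57.92%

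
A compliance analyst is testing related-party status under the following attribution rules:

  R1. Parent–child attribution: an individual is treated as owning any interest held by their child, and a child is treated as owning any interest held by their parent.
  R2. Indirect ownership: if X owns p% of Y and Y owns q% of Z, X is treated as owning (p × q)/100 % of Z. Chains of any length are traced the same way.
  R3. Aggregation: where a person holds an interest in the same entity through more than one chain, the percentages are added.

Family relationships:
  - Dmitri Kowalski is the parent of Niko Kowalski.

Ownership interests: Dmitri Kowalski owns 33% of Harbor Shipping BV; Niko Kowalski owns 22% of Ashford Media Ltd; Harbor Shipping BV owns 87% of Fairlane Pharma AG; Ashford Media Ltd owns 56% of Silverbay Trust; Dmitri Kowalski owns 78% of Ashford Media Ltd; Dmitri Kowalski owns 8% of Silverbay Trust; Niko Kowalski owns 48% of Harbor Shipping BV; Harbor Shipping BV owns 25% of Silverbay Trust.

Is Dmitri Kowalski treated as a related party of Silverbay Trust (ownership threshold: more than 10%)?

Yes

By parent–child attribution (R1), Dmitri Kowalski is treated as also owning Niko Kowalski's interest in Harbor Shipping BV, giving 33% + 48% = 81%.
By parent–child attribution (R1), Dmitri Kowalski is treated as also owning Niko Kowalski's interest in Ashford Media Ltd, giving 78% + 22% = 100%.
Chain via Harbor Shipping BV (R2): 81% × 25% = 20.25% of Silverbay Trust.
Chain via Ashford Media Ltd (R2): 100% × 56% = 56% of Silverbay Trust.
Direct interest in Silverbay Trust: 8%.
Aggregating (R3): 20.25% + 56% + 8% = 84.25%.
84.25% exceeds the 10% threshold, so Dmitri is a related party to Silverbay Trust.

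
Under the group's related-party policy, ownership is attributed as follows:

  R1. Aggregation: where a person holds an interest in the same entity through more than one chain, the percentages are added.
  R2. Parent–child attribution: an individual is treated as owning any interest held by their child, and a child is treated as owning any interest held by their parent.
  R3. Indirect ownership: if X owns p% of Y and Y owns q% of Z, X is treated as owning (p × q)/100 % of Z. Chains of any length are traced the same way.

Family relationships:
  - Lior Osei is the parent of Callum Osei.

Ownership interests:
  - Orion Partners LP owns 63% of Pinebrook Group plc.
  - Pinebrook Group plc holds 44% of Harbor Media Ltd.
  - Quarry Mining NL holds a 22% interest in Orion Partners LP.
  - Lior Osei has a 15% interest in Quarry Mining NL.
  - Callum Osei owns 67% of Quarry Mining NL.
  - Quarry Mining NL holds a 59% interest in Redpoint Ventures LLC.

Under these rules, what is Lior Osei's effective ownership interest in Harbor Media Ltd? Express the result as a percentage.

By parent–child attribution (R2), Lior Osei is treated as also owning Callum Osei's interest in Quarry Mining NL, giving 15% + 67% = 82%.
Chain via Quarry Mining NL → Orion Partners LP → Pinebrook Group plc (R3): 82% × 22% × 63% × 44% = 5.000688% of Harbor Media Ltd.

5.000688%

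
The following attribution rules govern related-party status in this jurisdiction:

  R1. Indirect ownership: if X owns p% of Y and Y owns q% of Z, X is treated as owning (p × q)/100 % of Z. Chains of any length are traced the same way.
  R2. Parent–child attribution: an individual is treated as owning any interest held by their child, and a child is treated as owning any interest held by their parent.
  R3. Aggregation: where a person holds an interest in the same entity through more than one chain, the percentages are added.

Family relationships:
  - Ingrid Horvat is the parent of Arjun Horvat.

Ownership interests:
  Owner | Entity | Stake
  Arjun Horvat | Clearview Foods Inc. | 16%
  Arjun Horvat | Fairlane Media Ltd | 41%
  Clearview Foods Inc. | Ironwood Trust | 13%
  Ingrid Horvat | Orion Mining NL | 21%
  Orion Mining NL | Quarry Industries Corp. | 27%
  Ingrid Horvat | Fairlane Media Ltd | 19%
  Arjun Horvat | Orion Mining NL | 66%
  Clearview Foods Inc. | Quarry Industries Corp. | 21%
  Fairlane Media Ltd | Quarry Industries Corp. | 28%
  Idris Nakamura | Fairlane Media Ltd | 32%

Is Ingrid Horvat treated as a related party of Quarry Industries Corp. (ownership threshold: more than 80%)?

By parent–child attribution (R2), Ingrid Horvat is treated as also owning Arjun Horvat's interest in Fairlane Media Ltd, giving 19% + 41% = 60%.
By parent–child attribution (R2), Ingrid Horvat is treated as also owning Arjun Horvat's interest in Orion Mining NL, giving 21% + 66% = 87%.
By parent–child attribution (R2), Ingrid Horvat is treated as owning Arjun Horvat's 16% interest in Clearview Foods Inc.
Chain via Fairlane Media Ltd (R1): 60% × 28% = 16.8% of Quarry Industries Corp.
Chain via Orion Mining NL (R1): 87% × 27% = 23.49% of Quarry Industries Corp.
Chain via Clearview Foods Inc. (R1): 16% × 21% = 3.36% of Quarry Industries Corp.
Aggregating (R3): 16.8% + 23.49% + 3.36% = 43.65%.
43.65% does not exceed the 80% threshold, so Ingrid is not a related party to Quarry Industries Corp.

No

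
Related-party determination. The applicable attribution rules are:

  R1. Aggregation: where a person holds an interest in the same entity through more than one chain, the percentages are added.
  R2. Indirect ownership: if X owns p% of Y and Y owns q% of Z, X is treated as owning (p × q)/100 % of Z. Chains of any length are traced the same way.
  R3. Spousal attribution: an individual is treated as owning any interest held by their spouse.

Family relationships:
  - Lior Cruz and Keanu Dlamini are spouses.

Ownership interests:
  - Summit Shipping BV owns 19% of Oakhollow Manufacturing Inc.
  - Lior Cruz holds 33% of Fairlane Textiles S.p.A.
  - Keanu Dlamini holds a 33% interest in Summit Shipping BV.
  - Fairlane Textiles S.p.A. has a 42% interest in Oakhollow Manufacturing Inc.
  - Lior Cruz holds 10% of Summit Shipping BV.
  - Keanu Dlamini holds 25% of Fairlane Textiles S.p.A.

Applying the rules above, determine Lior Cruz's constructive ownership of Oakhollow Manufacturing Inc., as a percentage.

32.53%

By spousal attribution (R3), Lior Cruz is treated as also owning Keanu Dlamini's interest in Fairlane Textiles S.p.A, giving 33% + 25% = 58%.
By spousal attribution (R3), Lior Cruz is treated as also owning Keanu Dlamini's interest in Summit Shipping BV, giving 10% + 33% = 43%.
Chain via Fairlane Textiles S.p.A. (R2): 58% × 42% = 24.36% of Oakhollow Manufacturing Inc.
Chain via Summit Shipping BV (R2): 43% × 19% = 8.17% of Oakhollow Manufacturing Inc.
Aggregating (R1): 24.36% + 8.17% = 32.53%.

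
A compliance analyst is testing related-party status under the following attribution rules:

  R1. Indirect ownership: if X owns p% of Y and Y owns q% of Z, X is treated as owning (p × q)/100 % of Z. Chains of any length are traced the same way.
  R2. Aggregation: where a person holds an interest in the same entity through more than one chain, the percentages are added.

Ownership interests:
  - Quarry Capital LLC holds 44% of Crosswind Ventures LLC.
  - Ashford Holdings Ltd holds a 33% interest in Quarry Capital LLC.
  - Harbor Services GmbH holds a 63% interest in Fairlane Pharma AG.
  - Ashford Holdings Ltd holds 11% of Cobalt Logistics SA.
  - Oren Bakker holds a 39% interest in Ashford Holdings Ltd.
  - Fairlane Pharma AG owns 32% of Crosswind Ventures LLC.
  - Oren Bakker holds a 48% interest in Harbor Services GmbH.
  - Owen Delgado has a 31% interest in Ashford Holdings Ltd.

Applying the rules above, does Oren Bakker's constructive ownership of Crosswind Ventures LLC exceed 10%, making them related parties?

Yes

Chain via Ashford Holdings Ltd → Quarry Capital LLC (R1): 39% × 33% × 44% = 5.6628% of Crosswind Ventures LLC.
Chain via Harbor Services GmbH → Fairlane Pharma AG (R1): 48% × 63% × 32% = 9.6768% of Crosswind Ventures LLC.
Aggregating (R2): 5.6628% + 9.6768% = 15.3396%.
15.3396% exceeds the 10% threshold, so Oren is a related party to Crosswind Ventures LLC.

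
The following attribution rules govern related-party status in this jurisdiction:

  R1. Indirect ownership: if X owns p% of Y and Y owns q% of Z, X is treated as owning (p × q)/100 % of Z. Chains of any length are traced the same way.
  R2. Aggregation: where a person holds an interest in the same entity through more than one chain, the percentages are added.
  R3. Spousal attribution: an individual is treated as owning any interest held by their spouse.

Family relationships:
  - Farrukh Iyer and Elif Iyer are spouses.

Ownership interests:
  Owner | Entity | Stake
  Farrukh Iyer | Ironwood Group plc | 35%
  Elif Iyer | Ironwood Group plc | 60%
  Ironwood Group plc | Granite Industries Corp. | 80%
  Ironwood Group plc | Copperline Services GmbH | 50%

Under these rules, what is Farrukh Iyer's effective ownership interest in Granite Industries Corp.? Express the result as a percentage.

By spousal attribution (R3), Farrukh Iyer is treated as also owning Elif Iyer's interest in Ironwood Group plc, giving 35% + 60% = 95%.
Chain via Ironwood Group plc (R1): 95% × 80% = 76% of Granite Industries Corp.

76%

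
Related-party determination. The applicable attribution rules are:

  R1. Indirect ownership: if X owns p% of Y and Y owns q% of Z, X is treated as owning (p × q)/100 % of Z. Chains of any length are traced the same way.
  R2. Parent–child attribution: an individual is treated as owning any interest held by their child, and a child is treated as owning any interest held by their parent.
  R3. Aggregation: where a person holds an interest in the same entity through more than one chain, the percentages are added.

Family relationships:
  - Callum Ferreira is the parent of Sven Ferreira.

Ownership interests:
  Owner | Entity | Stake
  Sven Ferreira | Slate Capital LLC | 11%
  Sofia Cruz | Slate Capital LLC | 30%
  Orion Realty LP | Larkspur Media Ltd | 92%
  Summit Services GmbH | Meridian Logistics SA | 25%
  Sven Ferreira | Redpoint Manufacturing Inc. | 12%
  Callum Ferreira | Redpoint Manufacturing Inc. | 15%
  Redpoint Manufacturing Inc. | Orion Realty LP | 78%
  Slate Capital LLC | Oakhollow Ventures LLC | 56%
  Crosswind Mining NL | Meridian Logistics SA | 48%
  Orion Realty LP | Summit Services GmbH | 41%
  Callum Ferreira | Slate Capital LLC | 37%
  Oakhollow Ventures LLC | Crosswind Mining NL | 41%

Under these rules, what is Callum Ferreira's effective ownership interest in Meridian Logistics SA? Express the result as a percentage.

By parent–child attribution (R2), Callum Ferreira is treated as also owning Sven Ferreira's interest in Slate Capital LLC, giving 37% + 11% = 48%.
By parent–child attribution (R2), Callum Ferreira is treated as also owning Sven Ferreira's interest in Redpoint Manufacturing Inc, giving 15% + 12% = 27%.
Chain via Slate Capital LLC → Oakhollow Ventures LLC → Crosswind Mining NL (R1): 48% × 56% × 41% × 48% = 5.289984% of Meridian Logistics SA.
Chain via Redpoint Manufacturing Inc. → Orion Realty LP → Summit Services GmbH (R1): 27% × 78% × 41% × 25% = 2.15865% of Meridian Logistics SA.
Aggregating (R3): 5.289984% + 2.15865% = 7.448634%.

7.448634%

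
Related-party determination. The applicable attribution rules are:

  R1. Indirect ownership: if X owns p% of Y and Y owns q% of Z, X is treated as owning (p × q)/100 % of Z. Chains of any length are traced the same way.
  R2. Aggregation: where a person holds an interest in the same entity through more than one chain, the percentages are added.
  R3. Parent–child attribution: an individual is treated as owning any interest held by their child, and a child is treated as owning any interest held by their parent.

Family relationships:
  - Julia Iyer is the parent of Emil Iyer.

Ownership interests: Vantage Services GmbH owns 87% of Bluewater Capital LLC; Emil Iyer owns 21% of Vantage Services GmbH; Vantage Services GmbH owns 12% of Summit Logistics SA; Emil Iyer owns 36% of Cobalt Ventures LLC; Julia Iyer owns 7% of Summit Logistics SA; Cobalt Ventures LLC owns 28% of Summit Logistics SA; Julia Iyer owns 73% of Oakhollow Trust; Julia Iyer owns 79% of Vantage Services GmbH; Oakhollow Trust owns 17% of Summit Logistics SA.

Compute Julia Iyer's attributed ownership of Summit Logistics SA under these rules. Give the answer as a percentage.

41.49%

By parent–child attribution (R3), Julia Iyer is treated as also owning Emil Iyer's interest in Vantage Services GmbH, giving 79% + 21% = 100%.
By parent–child attribution (R3), Julia Iyer is treated as owning Emil Iyer's 36% interest in Cobalt Ventures LLC.
Chain via Oakhollow Trust (R1): 73% × 17% = 12.41% of Summit Logistics SA.
Chain via Vantage Services GmbH (R1): 100% × 12% = 12% of Summit Logistics SA.
Direct interest in Summit Logistics SA: 7%.
Chain via Cobalt Ventures LLC (R1): 36% × 28% = 10.08% of Summit Logistics SA.
Aggregating (R2): 12.41% + 12% + 7% + 10.08% = 41.49%.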